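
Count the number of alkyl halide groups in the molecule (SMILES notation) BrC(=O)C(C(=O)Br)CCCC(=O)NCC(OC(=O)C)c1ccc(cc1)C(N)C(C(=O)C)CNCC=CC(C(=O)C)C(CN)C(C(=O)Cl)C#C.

0

–C(=O)Br: carbonyl C bonded to C and to a halogen → acyl halide (not alkyl halide).
pendant –C(=O)X: carbonyl C bonded to C and halogen → acyl halide.
–C(=O)–N– linkage → amide (the N is not an amine).
pendant –OC(=O)CH3: an acyloxy group → ester.
para-disubstituted benzene ring → arene.
–NH2 on an sp³ carbon with no adjacent C=O → amine.
pendant –COCH3: carbonyl C bonded to two carbons → ketone.
C–N–C with sp³ carbons and no adjacent C=O → amine (secondary).
C=C double bond → alkene.
pendant –COCH3: carbonyl C bonded to two carbons → ketone.
pendant –CH2NH2: N on sp³ C, no adjacent C=O → amine.
pendant –C(=O)X: carbonyl C bonded to C and halogen → acyl halide.
C≡C triple bond → alkyne.
No segment is a alkyl halide: BrCO is acyl halide, not alkyl halide; CH(COBr) is acyl halide, not alkyl halide; CH(COCl) is acyl halide, not alkyl halide. → 0.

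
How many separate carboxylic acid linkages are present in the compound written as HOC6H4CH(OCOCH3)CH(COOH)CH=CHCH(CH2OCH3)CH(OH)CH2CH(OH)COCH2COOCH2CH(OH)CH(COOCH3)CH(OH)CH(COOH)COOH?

3

–OH attached directly to an aromatic ring → phenol (not alcohol); the ring itself is an arene.
pendant –OC(=O)CH3: an acyloxy group → ester.
pendant –COOH: carbonyl C bonded to C and –OH → carboxylic acid.
C=C double bond → alkene.
pendant –CH2OCH3: C–O–C linkage → ether.
–OH on an sp³ carbon → alcohol (secondary).
–OH on an sp³ carbon → alcohol (secondary).
–C(=O)– with carbon on both sides → ketone.
–C(=O)–O–C with C on the carbonyl side → ester.
–OH on an sp³ carbon → alcohol (secondary).
pendant –COOCH3: carbonyl C bonded to C and –OCH3 → ester.
–OH on an sp³ carbon → alcohol (secondary).
pendant –COOH: carbonyl C bonded to C and –OH → carboxylic acid.
–COOH: carbonyl C bonded to –OH and C → carboxylic acid (the –OH is not a separate alcohol).
Carboxylic acid appears at: CH(COOH), CH(COOH), COOH → 3.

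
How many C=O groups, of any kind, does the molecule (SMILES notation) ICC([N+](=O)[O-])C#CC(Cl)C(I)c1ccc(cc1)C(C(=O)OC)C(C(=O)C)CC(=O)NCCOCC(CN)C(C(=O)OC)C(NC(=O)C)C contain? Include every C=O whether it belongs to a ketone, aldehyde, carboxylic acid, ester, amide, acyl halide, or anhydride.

CH(COOCH3): ester, 1 C=O (running total 1).
CH(COCH3): ketone, 1 C=O (running total 2).
CH2CONHCH2: amide, 1 C=O (running total 3).
CH(COOCH3): ester, 1 C=O (running total 4).
CH(NHCOCH3): amide, 1 C=O (running total 5).

5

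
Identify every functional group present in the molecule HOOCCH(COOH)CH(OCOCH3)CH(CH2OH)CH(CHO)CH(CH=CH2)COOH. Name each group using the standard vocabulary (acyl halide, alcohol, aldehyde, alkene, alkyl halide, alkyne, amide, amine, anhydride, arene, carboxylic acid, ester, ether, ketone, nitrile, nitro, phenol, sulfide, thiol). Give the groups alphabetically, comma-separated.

–COOH: carbonyl C bonded to –OH and C → carboxylic acid (the –OH is not a separate alcohol).
pendant –COOH: carbonyl C bonded to C and –OH → carboxylic acid.
pendant –OC(=O)CH3: an acyloxy group → ester.
pendant –CH2OH on an sp³ backbone C → alcohol.
pendant –CHO: carbonyl C bonded to C and H → aldehyde.
pendant –CH=CH2: C=C double bond → alkene.
–COOH: carbonyl C bonded to –OH and C → carboxylic acid (the –OH is not a separate alcohol).

alcohol, aldehyde, alkene, carboxylic acid, ester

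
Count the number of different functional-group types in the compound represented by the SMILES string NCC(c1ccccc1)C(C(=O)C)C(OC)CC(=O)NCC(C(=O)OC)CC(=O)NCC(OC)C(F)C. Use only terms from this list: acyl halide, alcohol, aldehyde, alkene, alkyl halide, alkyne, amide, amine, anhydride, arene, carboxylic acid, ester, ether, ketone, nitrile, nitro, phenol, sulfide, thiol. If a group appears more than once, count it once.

7

–NH2 on an sp³ carbon with no adjacent C=O → amine.
pendant –C6H5: benzene ring → arene.
pendant –COCH3: carbonyl C bonded to two carbons → ketone.
pendant –OCH3: C–O–C with sp³ C, no adjacent C=O → ether.
–C(=O)–N– linkage → amide (the N is not an amine).
pendant –COOCH3: carbonyl C bonded to C and –OCH3 → ester.
–C(=O)–N– linkage → amide (the N is not an amine).
pendant –OCH3: C–O–C with sp³ C, no adjacent C=O → ether.
halogen on an sp³ carbon → alkyl halide.
Distinct types present: alkyl halide, amide, amine, arene, ester, ether, ketone.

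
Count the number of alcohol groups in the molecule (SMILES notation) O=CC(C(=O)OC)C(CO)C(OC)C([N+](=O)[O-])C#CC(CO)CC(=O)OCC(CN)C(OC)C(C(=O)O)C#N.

Taking each segment in turn:
  OHC: terminal –CHO: carbonyl C bonded to H and C → aldehyde.
  CH(COOCH3): pendant –COOCH3: carbonyl C bonded to C and –OCH3 → ester.
  CH(CH2OH): pendant –CH2OH on an sp³ backbone C → alcohol.
  CH(OCH3): pendant –OCH3: C–O–C with sp³ C, no adjacent C=O → ether.
  CH(NO2): –NO2 on an sp³ carbon → nitro (the N=O is not a carbonyl).
  C≡C: C≡C triple bond → alkyne.
  CH(CH2OH): pendant –CH2OH on an sp³ backbone C → alcohol.
  CH2COOCH2: –C(=O)–O–C with C on the carbonyl side → ester.
  CH(CH2NH2): pendant –CH2NH2: N on sp³ C, no adjacent C=O → amine.
  CH(OCH3): pendant –OCH3: C–O–C with sp³ C, no adjacent C=O → ether.
  CH(COOH): pendant –COOH: carbonyl C bonded to C and –OH → carboxylic acid.
  CN: –C≡N: carbon triple-bonded to nitrogen → nitrile.
Alcohol appears at: CH(CH2OH), CH(CH2OH) → 2.

2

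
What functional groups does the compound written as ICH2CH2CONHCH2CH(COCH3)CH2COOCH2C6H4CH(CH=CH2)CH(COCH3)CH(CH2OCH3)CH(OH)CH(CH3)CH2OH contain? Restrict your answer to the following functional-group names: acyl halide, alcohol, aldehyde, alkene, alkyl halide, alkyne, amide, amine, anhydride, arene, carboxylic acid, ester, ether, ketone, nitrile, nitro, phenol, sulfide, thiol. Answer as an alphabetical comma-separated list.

alcohol, alkene, alkyl halide, amide, arene, ester, ether, ketone

Reading the structure from left to right:
  ICH2: halogen on an sp³ carbon → alkyl halide.
  CH2CONHCH2: –C(=O)–N– linkage → amide (the N is not an amine).
  CH(COCH3): pendant –COCH3: carbonyl C bonded to two carbons → ketone.
  CH2COOCH2: –C(=O)–O–C with C on the carbonyl side → ester.
  C6H4: para-disubstituted benzene ring → arene.
  CH(CH=CH2): pendant –CH=CH2: C=C double bond → alkene.
  CH(COCH3): pendant –COCH3: carbonyl C bonded to two carbons → ketone.
  CH(CH2OCH3): pendant –CH2OCH3: C–O–C linkage → ether.
  CH(OH): –OH on an sp³ carbon → alcohol (secondary).
  CH2OH: –OH on an sp³ carbon → alcohol.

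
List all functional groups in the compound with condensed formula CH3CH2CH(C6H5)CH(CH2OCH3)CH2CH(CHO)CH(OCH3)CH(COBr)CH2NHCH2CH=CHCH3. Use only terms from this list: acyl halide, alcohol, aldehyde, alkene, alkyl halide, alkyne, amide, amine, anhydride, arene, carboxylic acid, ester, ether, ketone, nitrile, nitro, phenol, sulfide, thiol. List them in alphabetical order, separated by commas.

acyl halide, aldehyde, alkene, amine, arene, ether

pendant –C6H5: benzene ring → arene.
pendant –CH2OCH3: C–O–C linkage → ether.
pendant –CHO: carbonyl C bonded to C and H → aldehyde.
pendant –OCH3: C–O–C with sp³ C, no adjacent C=O → ether.
pendant –C(=O)X: carbonyl C bonded to C and halogen → acyl halide.
C–N–C with sp³ carbons and no adjacent C=O → amine (secondary).
C=C double bond → alkene.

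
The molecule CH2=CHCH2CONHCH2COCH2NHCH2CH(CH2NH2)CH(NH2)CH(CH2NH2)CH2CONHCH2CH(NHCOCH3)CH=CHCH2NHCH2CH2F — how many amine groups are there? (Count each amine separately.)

Working along the chain:
  CH2=CH: C=C double bond → alkene.
  CH2CONHCH2: –C(=O)–N– linkage → amide (the N is not an amine).
  CO: –C(=O)– with carbon on both sides → ketone.
  CH2NHCH2: C–N–C with sp³ carbons and no adjacent C=O → amine (secondary).
  CH(CH2NH2): pendant –CH2NH2: N on sp³ C, no adjacent C=O → amine.
  CH(NH2): –NH2 on an sp³ carbon with no adjacent C=O → amine.
  CH(CH2NH2): pendant –CH2NH2: N on sp³ C, no adjacent C=O → amine.
  CH2CONHCH2: –C(=O)–N– linkage → amide (the N is not an amine).
  CH(NHCOCH3): pendant –NHC(=O)CH3: N bonded to a carbonyl → amide (not amine).
  CH=CH: C=C double bond → alkene.
  CH2NHCH2: C–N–C with sp³ carbons and no adjacent C=O → amine (secondary).
  CH2F: halogen on an sp³ carbon → alkyl halide.
Amine appears at: CH2NHCH2, CH(CH2NH2), CH(NH2), CH(CH2NH2), CH2NHCH2 → 5.

5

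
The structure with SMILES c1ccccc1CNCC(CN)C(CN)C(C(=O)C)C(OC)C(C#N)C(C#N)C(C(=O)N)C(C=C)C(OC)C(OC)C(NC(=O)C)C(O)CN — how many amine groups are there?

4

Working along the chain:
  C6H5: C6H5– phenyl ring → arene.
  CH2NHCH2: C–N–C with sp³ carbons and no adjacent C=O → amine (secondary).
  CH(CH2NH2): pendant –CH2NH2: N on sp³ C, no adjacent C=O → amine.
  CH(CH2NH2): pendant –CH2NH2: N on sp³ C, no adjacent C=O → amine.
  CH(COCH3): pendant –COCH3: carbonyl C bonded to two carbons → ketone.
  CH(OCH3): pendant –OCH3: C–O–C with sp³ C, no adjacent C=O → ether.
  CH(CN): pendant –C≡N: nitrile.
  CH(CN): pendant –C≡N: nitrile.
  CH(CONH2): pendant –CONH2: carbonyl C bonded to C and N → amide.
  CH(CH=CH2): pendant –CH=CH2: C=C double bond → alkene.
  CH(OCH3): pendant –OCH3: C–O–C with sp³ C, no adjacent C=O → ether.
  CH(OCH3): pendant –OCH3: C–O–C with sp³ C, no adjacent C=O → ether.
  CH(NHCOCH3): pendant –NHC(=O)CH3: N bonded to a carbonyl → amide (not amine).
  CH(OH): –OH on an sp³ carbon → alcohol (secondary).
  CH2NH2: –NH2 on an sp³ carbon with no adjacent C=O → amine.
Amine appears at: CH2NHCH2, CH(CH2NH2), CH(CH2NH2), CH2NH2 → 4.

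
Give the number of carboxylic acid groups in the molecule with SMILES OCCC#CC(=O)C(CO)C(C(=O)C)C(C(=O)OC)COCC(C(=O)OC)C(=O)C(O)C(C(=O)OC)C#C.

Working along the chain:
  HOCH2: HO– on an sp³ carbon → alcohol.
  C≡C: C≡C triple bond → alkyne.
  CO: –C(=O)– with carbon on both sides → ketone.
  CH(CH2OH): pendant –CH2OH on an sp³ backbone C → alcohol.
  CH(COCH3): pendant –COCH3: carbonyl C bonded to two carbons → ketone.
  CH(COOCH3): pendant –COOCH3: carbonyl C bonded to C and –OCH3 → ester.
  CH2OCH2: C–O–C with sp³ carbons on both sides and no adjacent C=O → ether.
  CH(COOCH3): pendant –COOCH3: carbonyl C bonded to C and –OCH3 → ester.
  CO: –C(=O)– with carbon on both sides → ketone.
  CH(OH): –OH on an sp³ carbon → alcohol (secondary).
  CH(COOCH3): pendant –COOCH3: carbonyl C bonded to C and –OCH3 → ester.
  C≡CH: C≡C triple bond → alkyne.
No segment is a carboxylic acid: HOCH2 is alcohol, not carboxylic acid; CH(CH2OH) is alcohol, not carboxylic acid; CH(COOCH3) is ester, not carboxylic acid. → 0.

0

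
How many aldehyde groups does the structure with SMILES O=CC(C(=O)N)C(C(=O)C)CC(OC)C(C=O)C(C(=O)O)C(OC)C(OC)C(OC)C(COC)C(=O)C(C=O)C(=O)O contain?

terminal –CHO: carbonyl C bonded to H and C → aldehyde.
pendant –CONH2: carbonyl C bonded to C and N → amide.
pendant –COCH3: carbonyl C bonded to two carbons → ketone.
pendant –OCH3: C–O–C with sp³ C, no adjacent C=O → ether.
pendant –CHO: carbonyl C bonded to C and H → aldehyde.
pendant –COOH: carbonyl C bonded to C and –OH → carboxylic acid.
pendant –OCH3: C–O–C with sp³ C, no adjacent C=O → ether.
pendant –OCH3: C–O–C with sp³ C, no adjacent C=O → ether.
pendant –OCH3: C–O–C with sp³ C, no adjacent C=O → ether.
pendant –CH2OCH3: C–O–C linkage → ether.
–C(=O)– with carbon on both sides → ketone.
pendant –CHO: carbonyl C bonded to C and H → aldehyde.
–COOH: carbonyl C bonded to –OH and C → carboxylic acid (the –OH is not a separate alcohol).
Aldehyde appears at: OHC, CH(CHO), CH(CHO) → 3.

3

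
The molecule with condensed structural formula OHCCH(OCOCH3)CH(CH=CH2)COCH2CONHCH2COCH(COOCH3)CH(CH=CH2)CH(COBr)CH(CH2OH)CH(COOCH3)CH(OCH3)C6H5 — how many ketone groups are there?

2

Working along the chain:
  OHC: terminal –CHO: carbonyl C bonded to H and C → aldehyde.
  CH(OCOCH3): pendant –OC(=O)CH3: an acyloxy group → ester.
  CH(CH=CH2): pendant –CH=CH2: C=C double bond → alkene.
  CO: –C(=O)– with carbon on both sides → ketone.
  CH2CONHCH2: –C(=O)–N– linkage → amide (the N is not an amine).
  CO: –C(=O)– with carbon on both sides → ketone.
  CH(COOCH3): pendant –COOCH3: carbonyl C bonded to C and –OCH3 → ester.
  CH(CH=CH2): pendant –CH=CH2: C=C double bond → alkene.
  CH(COBr): pendant –C(=O)X: carbonyl C bonded to C and halogen → acyl halide.
  CH(CH2OH): pendant –CH2OH on an sp³ backbone C → alcohol.
  CH(COOCH3): pendant –COOCH3: carbonyl C bonded to C and –OCH3 → ester.
  CH(OCH3): pendant –OCH3: C–O–C with sp³ C, no adjacent C=O → ether.
  C6H5: –C6H5 phenyl ring → arene.
Ketone appears at: CO, CO → 2.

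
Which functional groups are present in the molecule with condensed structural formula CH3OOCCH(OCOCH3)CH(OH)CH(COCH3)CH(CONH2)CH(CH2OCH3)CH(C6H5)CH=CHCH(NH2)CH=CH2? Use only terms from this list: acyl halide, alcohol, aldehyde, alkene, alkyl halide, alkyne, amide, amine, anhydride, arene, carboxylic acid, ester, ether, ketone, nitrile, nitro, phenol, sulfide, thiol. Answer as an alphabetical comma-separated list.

CH3O–C(=O)–: carbonyl C bonded to C and to –OCH3 → ester (not ketone + ether).
pendant –OC(=O)CH3: an acyloxy group → ester.
–OH on an sp³ carbon → alcohol (secondary).
pendant –COCH3: carbonyl C bonded to two carbons → ketone.
pendant –CONH2: carbonyl C bonded to C and N → amide.
pendant –CH2OCH3: C–O–C linkage → ether.
pendant –C6H5: benzene ring → arene.
C=C double bond → alkene.
–NH2 on an sp³ carbon with no adjacent C=O → amine.
C=C double bond → alkene.

alcohol, alkene, amide, amine, arene, ester, ether, ketone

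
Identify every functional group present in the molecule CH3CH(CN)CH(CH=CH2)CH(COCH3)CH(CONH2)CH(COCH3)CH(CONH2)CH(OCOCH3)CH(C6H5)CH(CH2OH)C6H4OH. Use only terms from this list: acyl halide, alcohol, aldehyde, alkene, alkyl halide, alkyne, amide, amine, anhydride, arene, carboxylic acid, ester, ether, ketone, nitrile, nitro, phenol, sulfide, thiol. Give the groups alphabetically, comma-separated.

alcohol, alkene, amide, arene, ester, ketone, nitrile, phenol

Taking each segment in turn:
  CH(CN): pendant –C≡N: nitrile.
  CH(CH=CH2): pendant –CH=CH2: C=C double bond → alkene.
  CH(COCH3): pendant –COCH3: carbonyl C bonded to two carbons → ketone.
  CH(CONH2): pendant –CONH2: carbonyl C bonded to C and N → amide.
  CH(COCH3): pendant –COCH3: carbonyl C bonded to two carbons → ketone.
  CH(CONH2): pendant –CONH2: carbonyl C bonded to C and N → amide.
  CH(OCOCH3): pendant –OC(=O)CH3: an acyloxy group → ester.
  CH(C6H5): pendant –C6H5: benzene ring → arene.
  CH(CH2OH): pendant –CH2OH on an sp³ backbone C → alcohol.
  C6H4OH: –OH attached directly to an aromatic ring → phenol (not alcohol); the ring itself is an arene.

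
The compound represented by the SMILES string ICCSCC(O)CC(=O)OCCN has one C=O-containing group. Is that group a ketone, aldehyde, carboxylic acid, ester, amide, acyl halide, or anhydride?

The carbonyl is in the CH2COOCH2 segment: –C(=O)–O–C with C on the carbonyl side → ester.

ester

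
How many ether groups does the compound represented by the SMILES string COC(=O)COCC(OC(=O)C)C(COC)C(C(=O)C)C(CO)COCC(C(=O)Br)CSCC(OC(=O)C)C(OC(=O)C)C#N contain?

3

Working along the chain:
  CH3OOC: CH3O–C(=O)–: carbonyl C bonded to C and to –OCH3 → ester (not ketone + ether).
  CH2OCH2: C–O–C with sp³ carbons on both sides and no adjacent C=O → ether.
  CH(OCOCH3): pendant –OC(=O)CH3: an acyloxy group → ester.
  CH(CH2OCH3): pendant –CH2OCH3: C–O–C linkage → ether.
  CH(COCH3): pendant –COCH3: carbonyl C bonded to two carbons → ketone.
  CH(CH2OH): pendant –CH2OH on an sp³ backbone C → alcohol.
  CH2OCH2: C–O–C with sp³ carbons on both sides and no adjacent C=O → ether.
  CH(COBr): pendant –C(=O)X: carbonyl C bonded to C and halogen → acyl halide.
  CH2SCH2: C–S–C linkage → sulfide (thioether).
  CH(OCOCH3): pendant –OC(=O)CH3: an acyloxy group → ester.
  CH(OCOCH3): pendant –OC(=O)CH3: an acyloxy group → ester.
  CN: –C≡N: carbon triple-bonded to nitrogen → nitrile.
Ether appears at: CH2OCH2, CH(CH2OCH3), CH2OCH2 → 3.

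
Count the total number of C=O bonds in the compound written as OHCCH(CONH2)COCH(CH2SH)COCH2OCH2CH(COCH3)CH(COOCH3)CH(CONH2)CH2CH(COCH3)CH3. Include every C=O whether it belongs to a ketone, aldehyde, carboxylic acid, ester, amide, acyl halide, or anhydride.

OHC: aldehyde, 1 C=O (running total 1).
CH(CONH2): amide, 1 C=O (running total 2).
CO: ketone, 1 C=O (running total 3).
CO: ketone, 1 C=O (running total 4).
CH(COCH3): ketone, 1 C=O (running total 5).
CH(COOCH3): ester, 1 C=O (running total 6).
CH(CONH2): amide, 1 C=O (running total 7).
CH(COCH3): ketone, 1 C=O (running total 8).

8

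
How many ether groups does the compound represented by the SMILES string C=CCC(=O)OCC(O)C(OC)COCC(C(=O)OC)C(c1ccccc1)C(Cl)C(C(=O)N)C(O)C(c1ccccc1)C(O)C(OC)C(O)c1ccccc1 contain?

3

Working along the chain:
  CH2=CH: C=C double bond → alkene.
  CH2COOCH2: –C(=O)–O–C with C on the carbonyl side → ester.
  CH(OH): –OH on an sp³ carbon → alcohol (secondary).
  CH(OCH3): pendant –OCH3: C–O–C with sp³ C, no adjacent C=O → ether.
  CH2OCH2: C–O–C with sp³ carbons on both sides and no adjacent C=O → ether.
  CH(COOCH3): pendant –COOCH3: carbonyl C bonded to C and –OCH3 → ester.
  CH(C6H5): pendant –C6H5: benzene ring → arene.
  CH(Cl): halogen on an sp³ carbon → alkyl halide.
  CH(CONH2): pendant –CONH2: carbonyl C bonded to C and N → amide.
  CH(OH): –OH on an sp³ carbon → alcohol (secondary).
  CH(C6H5): pendant –C6H5: benzene ring → arene.
  CH(OH): –OH on an sp³ carbon → alcohol (secondary).
  CH(OCH3): pendant –OCH3: C–O–C with sp³ C, no adjacent C=O → ether.
  CH(OH): –OH on an sp³ carbon → alcohol (secondary).
  C6H5: –C6H5 phenyl ring → arene.
Ether appears at: CH(OCH3), CH2OCH2, CH(OCH3) → 3.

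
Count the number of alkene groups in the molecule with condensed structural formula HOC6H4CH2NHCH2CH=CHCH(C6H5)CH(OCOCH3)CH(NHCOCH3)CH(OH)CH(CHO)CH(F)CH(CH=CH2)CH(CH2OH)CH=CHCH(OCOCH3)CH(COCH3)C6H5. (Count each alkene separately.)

Working along the chain:
  HOC6H4: –OH attached directly to an aromatic ring → phenol (not alcohol); the ring itself is an arene.
  CH2NHCH2: C–N–C with sp³ carbons and no adjacent C=O → amine (secondary).
  CH=CH: C=C double bond → alkene.
  CH(C6H5): pendant –C6H5: benzene ring → arene.
  CH(OCOCH3): pendant –OC(=O)CH3: an acyloxy group → ester.
  CH(NHCOCH3): pendant –NHC(=O)CH3: N bonded to a carbonyl → amide (not amine).
  CH(OH): –OH on an sp³ carbon → alcohol (secondary).
  CH(CHO): pendant –CHO: carbonyl C bonded to C and H → aldehyde.
  CH(F): halogen on an sp³ carbon → alkyl halide.
  CH(CH=CH2): pendant –CH=CH2: C=C double bond → alkene.
  CH(CH2OH): pendant –CH2OH on an sp³ backbone C → alcohol.
  CH=CH: C=C double bond → alkene.
  CH(OCOCH3): pendant –OC(=O)CH3: an acyloxy group → ester.
  CH(COCH3): pendant –COCH3: carbonyl C bonded to two carbons → ketone.
  C6H5: –C6H5 phenyl ring → arene.
Alkene appears at: CH=CH, CH(CH=CH2), CH=CH → 3.

3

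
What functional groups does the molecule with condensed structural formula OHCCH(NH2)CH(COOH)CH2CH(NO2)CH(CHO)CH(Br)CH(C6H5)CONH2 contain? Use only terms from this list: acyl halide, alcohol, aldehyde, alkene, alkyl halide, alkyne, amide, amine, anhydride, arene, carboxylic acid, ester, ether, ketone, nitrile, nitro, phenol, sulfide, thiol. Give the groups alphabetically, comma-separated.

terminal –CHO: carbonyl C bonded to H and C → aldehyde.
–NH2 on an sp³ carbon with no adjacent C=O → amine.
pendant –COOH: carbonyl C bonded to C and –OH → carboxylic acid.
–NO2 on an sp³ carbon → nitro (the N=O is not a carbonyl).
pendant –CHO: carbonyl C bonded to C and H → aldehyde.
halogen on an sp³ carbon → alkyl halide.
pendant –C6H5: benzene ring → arene.
–C(=O)NH2: carbonyl C bonded to C and to N → amide (the N is not a separate amine).

aldehyde, alkyl halide, amide, amine, arene, carboxylic acid, nitro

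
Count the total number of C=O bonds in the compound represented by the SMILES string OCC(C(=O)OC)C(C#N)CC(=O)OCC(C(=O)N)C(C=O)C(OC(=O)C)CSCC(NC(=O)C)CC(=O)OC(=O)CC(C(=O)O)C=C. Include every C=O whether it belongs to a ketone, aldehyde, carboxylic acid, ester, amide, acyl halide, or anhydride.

CH(COOCH3): ester, 1 C=O (running total 1).
CH2COOCH2: ester, 1 C=O (running total 2).
CH(CONH2): amide, 1 C=O (running total 3).
CH(CHO): aldehyde, 1 C=O (running total 4).
CH(OCOCH3): ester, 1 C=O (running total 5).
CH(NHCOCH3): amide, 1 C=O (running total 6).
CH2CO-O-COCH2: anhydride, 2 C=O (running total 8).
CH(COOH): carboxylic acid, 1 C=O (running total 9).

9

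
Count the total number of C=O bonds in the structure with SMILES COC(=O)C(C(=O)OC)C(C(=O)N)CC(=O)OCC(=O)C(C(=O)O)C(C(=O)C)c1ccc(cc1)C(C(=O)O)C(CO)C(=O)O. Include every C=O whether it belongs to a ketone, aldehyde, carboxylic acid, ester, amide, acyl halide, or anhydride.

CH3OOC: ester, 1 C=O (running total 1).
CH(COOCH3): ester, 1 C=O (running total 2).
CH(CONH2): amide, 1 C=O (running total 3).
CH2COOCH2: ester, 1 C=O (running total 4).
CO: ketone, 1 C=O (running total 5).
CH(COOH): carboxylic acid, 1 C=O (running total 6).
CH(COCH3): ketone, 1 C=O (running total 7).
CH(COOH): carboxylic acid, 1 C=O (running total 8).
COOH: carboxylic acid, 1 C=O (running total 9).

9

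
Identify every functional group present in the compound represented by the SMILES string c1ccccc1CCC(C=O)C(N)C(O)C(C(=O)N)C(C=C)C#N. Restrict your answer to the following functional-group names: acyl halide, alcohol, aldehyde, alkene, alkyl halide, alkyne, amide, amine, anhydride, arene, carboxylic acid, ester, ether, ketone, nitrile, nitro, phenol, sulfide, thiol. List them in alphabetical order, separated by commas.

alcohol, aldehyde, alkene, amide, amine, arene, nitrile

C6H5– phenyl ring → arene.
pendant –CHO: carbonyl C bonded to C and H → aldehyde.
–NH2 on an sp³ carbon with no adjacent C=O → amine.
–OH on an sp³ carbon → alcohol (secondary).
pendant –CONH2: carbonyl C bonded to C and N → amide.
pendant –CH=CH2: C=C double bond → alkene.
–C≡N: carbon triple-bonded to nitrogen → nitrile.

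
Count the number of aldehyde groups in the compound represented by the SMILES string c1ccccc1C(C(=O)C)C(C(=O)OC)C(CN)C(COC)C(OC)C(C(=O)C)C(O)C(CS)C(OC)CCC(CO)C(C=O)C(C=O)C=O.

Reading the structure from left to right:
  C6H5: C6H5– phenyl ring → arene.
  CH(COCH3): pendant –COCH3: carbonyl C bonded to two carbons → ketone.
  CH(COOCH3): pendant –COOCH3: carbonyl C bonded to C and –OCH3 → ester.
  CH(CH2NH2): pendant –CH2NH2: N on sp³ C, no adjacent C=O → amine.
  CH(CH2OCH3): pendant –CH2OCH3: C–O–C linkage → ether.
  CH(OCH3): pendant –OCH3: C–O–C with sp³ C, no adjacent C=O → ether.
  CH(COCH3): pendant –COCH3: carbonyl C bonded to two carbons → ketone.
  CH(OH): –OH on an sp³ carbon → alcohol (secondary).
  CH(CH2SH): pendant –CH2SH → thiol.
  CH(OCH3): pendant –OCH3: C–O–C with sp³ C, no adjacent C=O → ether.
  CH(CH2OH): pendant –CH2OH on an sp³ backbone C → alcohol.
  CH(CHO): pendant –CHO: carbonyl C bonded to C and H → aldehyde.
  CH(CHO): pendant –CHO: carbonyl C bonded to C and H → aldehyde.
  CHO: terminal –CHO: carbonyl C bonded to H and C → aldehyde.
Aldehyde appears at: CH(CHO), CH(CHO), CHO → 3.

3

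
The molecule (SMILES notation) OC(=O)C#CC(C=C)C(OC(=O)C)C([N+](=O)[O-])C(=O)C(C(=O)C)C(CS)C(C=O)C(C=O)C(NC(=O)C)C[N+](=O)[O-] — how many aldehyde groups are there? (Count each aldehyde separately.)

Reading the structure from left to right:
  HOOC: –COOH: carbonyl C bonded to –OH and C → carboxylic acid (the –OH is not a separate alcohol).
  C≡C: C≡C triple bond → alkyne.
  CH(CH=CH2): pendant –CH=CH2: C=C double bond → alkene.
  CH(OCOCH3): pendant –OC(=O)CH3: an acyloxy group → ester.
  CH(NO2): –NO2 on an sp³ carbon → nitro (the N=O is not a carbonyl).
  CO: –C(=O)– with carbon on both sides → ketone.
  CH(COCH3): pendant –COCH3: carbonyl C bonded to two carbons → ketone.
  CH(CH2SH): pendant –CH2SH → thiol.
  CH(CHO): pendant –CHO: carbonyl C bonded to C and H → aldehyde.
  CH(CHO): pendant –CHO: carbonyl C bonded to C and H → aldehyde.
  CH(NHCOCH3): pendant –NHC(=O)CH3: N bonded to a carbonyl → amide (not amine).
  CH2NO2: –NO2 on carbon → nitro group.
Aldehyde appears at: CH(CHO), CH(CHO) → 2.

2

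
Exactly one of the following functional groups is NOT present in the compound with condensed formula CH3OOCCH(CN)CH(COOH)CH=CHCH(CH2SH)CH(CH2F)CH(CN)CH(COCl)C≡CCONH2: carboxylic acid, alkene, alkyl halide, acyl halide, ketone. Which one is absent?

ketone

alkene: present (CH=CH — C=C double bond → alkene).
carboxylic acid: present (CH(COOH) — pendant –COOH: carbonyl C bonded to C and –OH → carboxylic acid).
alkyl halide: present (CH(CH2F) — pendant –CH2X: halogen on sp³ carbon → alkyl halide).
acyl halide: present (CH(COCl) — pendant –C(=O)X: carbonyl C bonded to C and halogen → acyl halide).
ketone: absent. In CH3OOC, the C=O is bonded to an –O–C group, which defines an ester, not a ketone. In CONH2, the C=O is bonded to nitrogen, which defines an amide, not a ketone. In CH(COOH), the C=O bears an –OH, making it a carboxylic acid rather than a ketone. In CH(COCl), the C=O is bonded to a halogen, which defines an acyl halide, not a ketone.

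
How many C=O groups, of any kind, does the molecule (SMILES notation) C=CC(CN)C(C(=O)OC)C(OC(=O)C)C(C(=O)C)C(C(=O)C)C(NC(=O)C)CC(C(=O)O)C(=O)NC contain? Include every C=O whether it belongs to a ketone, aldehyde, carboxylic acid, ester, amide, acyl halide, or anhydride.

7

CH(COOCH3): ester, 1 C=O (running total 1).
CH(OCOCH3): ester, 1 C=O (running total 2).
CH(COCH3): ketone, 1 C=O (running total 3).
CH(COCH3): ketone, 1 C=O (running total 4).
CH(NHCOCH3): amide, 1 C=O (running total 5).
CH(COOH): carboxylic acid, 1 C=O (running total 6).
CONHCH3: amide, 1 C=O (running total 7).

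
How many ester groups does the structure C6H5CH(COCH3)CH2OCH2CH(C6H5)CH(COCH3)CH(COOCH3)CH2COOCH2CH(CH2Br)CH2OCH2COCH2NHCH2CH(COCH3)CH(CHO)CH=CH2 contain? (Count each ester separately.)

Taking each segment in turn:
  C6H5: C6H5– phenyl ring → arene.
  CH(COCH3): pendant –COCH3: carbonyl C bonded to two carbons → ketone.
  CH2OCH2: C–O–C with sp³ carbons on both sides and no adjacent C=O → ether.
  CH(C6H5): pendant –C6H5: benzene ring → arene.
  CH(COCH3): pendant –COCH3: carbonyl C bonded to two carbons → ketone.
  CH(COOCH3): pendant –COOCH3: carbonyl C bonded to C and –OCH3 → ester.
  CH2COOCH2: –C(=O)–O–C with C on the carbonyl side → ester.
  CH(CH2Br): pendant –CH2X: halogen on sp³ carbon → alkyl halide.
  CH2OCH2: C–O–C with sp³ carbons on both sides and no adjacent C=O → ether.
  CO: –C(=O)– with carbon on both sides → ketone.
  CH2NHCH2: C–N–C with sp³ carbons and no adjacent C=O → amine (secondary).
  CH(COCH3): pendant –COCH3: carbonyl C bonded to two carbons → ketone.
  CH(CHO): pendant –CHO: carbonyl C bonded to C and H → aldehyde.
  CH=CH2: C=C double bond → alkene.
Ester appears at: CH(COOCH3), CH2COOCH2 → 2.

2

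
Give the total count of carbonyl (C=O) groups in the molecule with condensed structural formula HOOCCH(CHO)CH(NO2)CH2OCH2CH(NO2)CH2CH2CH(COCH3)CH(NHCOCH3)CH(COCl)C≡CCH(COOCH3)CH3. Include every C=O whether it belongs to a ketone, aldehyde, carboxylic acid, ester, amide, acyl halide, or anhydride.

HOOC: carboxylic acid, 1 C=O (running total 1).
CH(CHO): aldehyde, 1 C=O (running total 2).
CH(COCH3): ketone, 1 C=O (running total 3).
CH(NHCOCH3): amide, 1 C=O (running total 4).
CH(COCl): acyl halide, 1 C=O (running total 5).
CH(COOCH3): ester, 1 C=O (running total 6).

6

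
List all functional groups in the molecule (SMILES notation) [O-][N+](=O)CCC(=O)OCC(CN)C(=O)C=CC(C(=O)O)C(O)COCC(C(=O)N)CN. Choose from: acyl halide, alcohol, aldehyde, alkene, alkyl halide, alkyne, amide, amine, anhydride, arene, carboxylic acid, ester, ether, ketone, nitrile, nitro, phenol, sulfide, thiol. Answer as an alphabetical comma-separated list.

alcohol, alkene, amide, amine, carboxylic acid, ester, ether, ketone, nitro

Working along the chain:
  O2NCH2: –NO2 on carbon → nitro group.
  CH2COOCH2: –C(=O)–O–C with C on the carbonyl side → ester.
  CH(CH2NH2): pendant –CH2NH2: N on sp³ C, no adjacent C=O → amine.
  CO: –C(=O)– with carbon on both sides → ketone.
  CH=CH: C=C double bond → alkene.
  CH(COOH): pendant –COOH: carbonyl C bonded to C and –OH → carboxylic acid.
  CH(OH): –OH on an sp³ carbon → alcohol (secondary).
  CH2OCH2: C–O–C with sp³ carbons on both sides and no adjacent C=O → ether.
  CH(CONH2): pendant –CONH2: carbonyl C bonded to C and N → amide.
  CH2NH2: –NH2 on an sp³ carbon with no adjacent C=O → amine.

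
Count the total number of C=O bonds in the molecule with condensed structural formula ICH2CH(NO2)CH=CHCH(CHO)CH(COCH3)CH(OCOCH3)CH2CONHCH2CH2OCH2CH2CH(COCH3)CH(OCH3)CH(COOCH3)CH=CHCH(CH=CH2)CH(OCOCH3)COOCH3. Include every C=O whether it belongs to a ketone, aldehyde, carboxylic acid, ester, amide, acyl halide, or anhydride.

CH(CHO): aldehyde, 1 C=O (running total 1).
CH(COCH3): ketone, 1 C=O (running total 2).
CH(OCOCH3): ester, 1 C=O (running total 3).
CH2CONHCH2: amide, 1 C=O (running total 4).
CH(COCH3): ketone, 1 C=O (running total 5).
CH(COOCH3): ester, 1 C=O (running total 6).
CH(OCOCH3): ester, 1 C=O (running total 7).
COOCH3: ester, 1 C=O (running total 8).

8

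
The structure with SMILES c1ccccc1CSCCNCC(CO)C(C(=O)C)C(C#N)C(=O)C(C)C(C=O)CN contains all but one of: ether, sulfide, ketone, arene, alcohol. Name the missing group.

ether

ketone: present (CH(COCH3) — pendant –COCH3: carbonyl C bonded to two carbons → ketone).
alcohol: present (CH(CH2OH) — pendant –CH2OH on an sp³ backbone C → alcohol).
sulfide: present (CH2SCH2 — C–S–C linkage → sulfide (thioether)).
arene: present (C6H5 — C6H5– phenyl ring → arene).
ether: no segment matches this pattern.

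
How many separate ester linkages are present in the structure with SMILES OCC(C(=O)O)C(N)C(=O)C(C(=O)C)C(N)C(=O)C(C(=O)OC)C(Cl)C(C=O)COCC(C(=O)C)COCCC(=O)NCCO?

1

Working along the chain:
  HOCH2: HO– on an sp³ carbon → alcohol.
  CH(COOH): pendant –COOH: carbonyl C bonded to C and –OH → carboxylic acid.
  CH(NH2): –NH2 on an sp³ carbon with no adjacent C=O → amine.
  CO: –C(=O)– with carbon on both sides → ketone.
  CH(COCH3): pendant –COCH3: carbonyl C bonded to two carbons → ketone.
  CH(NH2): –NH2 on an sp³ carbon with no adjacent C=O → amine.
  CO: –C(=O)– with carbon on both sides → ketone.
  CH(COOCH3): pendant –COOCH3: carbonyl C bonded to C and –OCH3 → ester.
  CH(Cl): halogen on an sp³ carbon → alkyl halide.
  CH(CHO): pendant –CHO: carbonyl C bonded to C and H → aldehyde.
  CH2OCH2: C–O–C with sp³ carbons on both sides and no adjacent C=O → ether.
  CH(COCH3): pendant –COCH3: carbonyl C bonded to two carbons → ketone.
  CH2OCH2: C–O–C with sp³ carbons on both sides and no adjacent C=O → ether.
  CH2CONHCH2: –C(=O)–N– linkage → amide (the N is not an amine).
  CH2OH: –OH on an sp³ carbon → alcohol.
Ester appears at: CH(COOCH3) → 1.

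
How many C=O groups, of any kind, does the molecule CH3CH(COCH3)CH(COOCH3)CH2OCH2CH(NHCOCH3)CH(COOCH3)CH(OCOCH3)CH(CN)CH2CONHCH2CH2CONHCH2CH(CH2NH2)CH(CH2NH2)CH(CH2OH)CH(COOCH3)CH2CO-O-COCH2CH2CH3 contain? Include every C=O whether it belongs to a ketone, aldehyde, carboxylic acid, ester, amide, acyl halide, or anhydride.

10

CH(COCH3): ketone, 1 C=O (running total 1).
CH(COOCH3): ester, 1 C=O (running total 2).
CH(NHCOCH3): amide, 1 C=O (running total 3).
CH(COOCH3): ester, 1 C=O (running total 4).
CH(OCOCH3): ester, 1 C=O (running total 5).
CH2CONHCH2: amide, 1 C=O (running total 6).
CH2CONHCH2: amide, 1 C=O (running total 7).
CH(COOCH3): ester, 1 C=O (running total 8).
CH2CO-O-COCH2: anhydride, 2 C=O (running total 10).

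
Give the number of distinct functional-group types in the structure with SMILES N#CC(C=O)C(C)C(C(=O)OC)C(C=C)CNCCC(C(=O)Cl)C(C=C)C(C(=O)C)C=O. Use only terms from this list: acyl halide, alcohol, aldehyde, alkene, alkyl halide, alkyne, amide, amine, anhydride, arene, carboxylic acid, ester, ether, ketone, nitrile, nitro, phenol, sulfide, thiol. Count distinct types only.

Taking each segment in turn:
  N≡C: N≡C–: carbon triple-bonded to nitrogen → nitrile.
  CH(CHO): pendant –CHO: carbonyl C bonded to C and H → aldehyde.
  CH(COOCH3): pendant –COOCH3: carbonyl C bonded to C and –OCH3 → ester.
  CH(CH=CH2): pendant –CH=CH2: C=C double bond → alkene.
  CH2NHCH2: C–N–C with sp³ carbons and no adjacent C=O → amine (secondary).
  CH(COCl): pendant –C(=O)X: carbonyl C bonded to C and halogen → acyl halide.
  CH(CH=CH2): pendant –CH=CH2: C=C double bond → alkene.
  CH(COCH3): pendant –COCH3: carbonyl C bonded to two carbons → ketone.
  CHO: terminal –CHO: carbonyl C bonded to H and C → aldehyde.
Distinct types present: acyl halide, aldehyde, alkene, amine, ester, ketone, nitrile.

7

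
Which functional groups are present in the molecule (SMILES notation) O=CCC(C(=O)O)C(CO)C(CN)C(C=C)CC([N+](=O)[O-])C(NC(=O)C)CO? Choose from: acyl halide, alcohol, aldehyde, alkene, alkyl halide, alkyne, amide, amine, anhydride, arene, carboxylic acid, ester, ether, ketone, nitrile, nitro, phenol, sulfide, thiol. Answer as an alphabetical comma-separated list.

alcohol, aldehyde, alkene, amide, amine, carboxylic acid, nitro

Working along the chain:
  OHC: terminal –CHO: carbonyl C bonded to H and C → aldehyde.
  CH(COOH): pendant –COOH: carbonyl C bonded to C and –OH → carboxylic acid.
  CH(CH2OH): pendant –CH2OH on an sp³ backbone C → alcohol.
  CH(CH2NH2): pendant –CH2NH2: N on sp³ C, no adjacent C=O → amine.
  CH(CH=CH2): pendant –CH=CH2: C=C double bond → alkene.
  CH(NO2): –NO2 on an sp³ carbon → nitro (the N=O is not a carbonyl).
  CH(NHCOCH3): pendant –NHC(=O)CH3: N bonded to a carbonyl → amide (not amine).
  CH2OH: –OH on an sp³ carbon → alcohol.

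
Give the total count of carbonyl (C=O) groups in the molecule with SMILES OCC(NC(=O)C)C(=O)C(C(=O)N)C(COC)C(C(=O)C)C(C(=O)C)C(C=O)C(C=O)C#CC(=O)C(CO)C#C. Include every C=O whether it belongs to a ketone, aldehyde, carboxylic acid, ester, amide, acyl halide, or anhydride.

8

CH(NHCOCH3): amide, 1 C=O (running total 1).
CO: ketone, 1 C=O (running total 2).
CH(CONH2): amide, 1 C=O (running total 3).
CH(COCH3): ketone, 1 C=O (running total 4).
CH(COCH3): ketone, 1 C=O (running total 5).
CH(CHO): aldehyde, 1 C=O (running total 6).
CH(CHO): aldehyde, 1 C=O (running total 7).
CO: ketone, 1 C=O (running total 8).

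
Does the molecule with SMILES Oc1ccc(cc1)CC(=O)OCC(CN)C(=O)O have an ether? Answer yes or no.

–OH attached directly to an aromatic ring → phenol (not alcohol); the ring itself is an arene.
–C(=O)–O–C with C on the carbonyl side → ester.
pendant –CH2NH2: N on sp³ C, no adjacent C=O → amine.
–COOH: carbonyl C bonded to –OH and C → carboxylic acid (the –OH is not a separate alcohol).
In CH2COOCH2, the C–O–C oxygen is adjacent to a C=O, so it belongs to an ester, not an ether.
The groups actually present are: amine, arene, carboxylic acid, ester, phenol.

no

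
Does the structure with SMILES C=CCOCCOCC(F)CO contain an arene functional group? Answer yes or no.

no

Taking each segment in turn:
  CH2=CH: C=C double bond → alkene.
  CH2OCH2: C–O–C with sp³ carbons on both sides and no adjacent C=O → ether.
  CH2OCH2: C–O–C with sp³ carbons on both sides and no adjacent C=O → ether.
  CH(F): halogen on an sp³ carbon → alkyl halide.
  CH2OH: –OH on an sp³ carbon → alcohol.
The groups actually present are: alcohol, alkene, alkyl halide, ether.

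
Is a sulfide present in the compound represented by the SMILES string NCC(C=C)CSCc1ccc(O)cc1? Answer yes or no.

yes

Taking each segment in turn:
  H2NCH2: –NH2 on an sp³ carbon with no adjacent C=O → amine.
  CH(CH=CH2): pendant –CH=CH2: C=C double bond → alkene.
  CH2SCH2: C–S–C linkage → sulfide (thioether).
  C6H4OH: –OH attached directly to an aromatic ring → phenol (not alcohol); the ring itself is an arene.
The CH2SCH2 segment supplies the sulfide: C–S–C linkage → sulfide (thioether).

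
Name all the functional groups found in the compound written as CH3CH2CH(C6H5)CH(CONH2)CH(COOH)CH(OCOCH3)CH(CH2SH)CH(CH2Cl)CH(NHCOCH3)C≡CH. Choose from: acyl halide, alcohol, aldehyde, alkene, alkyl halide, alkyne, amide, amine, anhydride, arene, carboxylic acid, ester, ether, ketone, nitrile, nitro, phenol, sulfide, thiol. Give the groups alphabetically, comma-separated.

alkyl halide, alkyne, amide, arene, carboxylic acid, ester, thiol

Reading the structure from left to right:
  CH(C6H5): pendant –C6H5: benzene ring → arene.
  CH(CONH2): pendant –CONH2: carbonyl C bonded to C and N → amide.
  CH(COOH): pendant –COOH: carbonyl C bonded to C and –OH → carboxylic acid.
  CH(OCOCH3): pendant –OC(=O)CH3: an acyloxy group → ester.
  CH(CH2SH): pendant –CH2SH → thiol.
  CH(CH2Cl): pendant –CH2X: halogen on sp³ carbon → alkyl halide.
  CH(NHCOCH3): pendant –NHC(=O)CH3: N bonded to a carbonyl → amide (not amine).
  C≡CH: C≡C triple bond → alkyne.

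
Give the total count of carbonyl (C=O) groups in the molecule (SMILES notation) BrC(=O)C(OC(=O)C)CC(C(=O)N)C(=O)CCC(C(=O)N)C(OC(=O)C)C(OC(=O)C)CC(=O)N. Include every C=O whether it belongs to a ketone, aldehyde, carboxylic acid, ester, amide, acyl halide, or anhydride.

8

BrCO: acyl halide, 1 C=O (running total 1).
CH(OCOCH3): ester, 1 C=O (running total 2).
CH(CONH2): amide, 1 C=O (running total 3).
CO: ketone, 1 C=O (running total 4).
CH(CONH2): amide, 1 C=O (running total 5).
CH(OCOCH3): ester, 1 C=O (running total 6).
CH(OCOCH3): ester, 1 C=O (running total 7).
CONH2: amide, 1 C=O (running total 8).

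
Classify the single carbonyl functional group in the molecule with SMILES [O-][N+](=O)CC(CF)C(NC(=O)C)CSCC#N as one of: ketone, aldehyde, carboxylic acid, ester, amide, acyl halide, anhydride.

amide

The carbonyl is in the CH(NHCOCH3) segment: pendant –NHC(=O)CH3: N bonded to a carbonyl → amide (not amine).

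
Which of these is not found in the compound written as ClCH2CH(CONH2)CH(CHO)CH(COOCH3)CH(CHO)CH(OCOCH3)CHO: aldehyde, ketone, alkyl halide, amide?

amide: present (CH(CONH2) — pendant –CONH2: carbonyl C bonded to C and N → amide).
aldehyde: present (CH(CHO) — pendant –CHO: carbonyl C bonded to C and H → aldehyde).
alkyl halide: present (ClCH2 — halogen on an sp³ carbon → alkyl halide).
ketone: absent. In each of CH(COOCH3) and CH(OCOCH3), the C=O is bonded to an –O–C group, which defines an ester, not a ketone. In CH(CONH2), the C=O is bonded to nitrogen, which defines an amide, not a ketone. In each of CH(CHO) and CHO, the carbonyl carbon carries an H, so it is an aldehyde, not a ketone.

ketone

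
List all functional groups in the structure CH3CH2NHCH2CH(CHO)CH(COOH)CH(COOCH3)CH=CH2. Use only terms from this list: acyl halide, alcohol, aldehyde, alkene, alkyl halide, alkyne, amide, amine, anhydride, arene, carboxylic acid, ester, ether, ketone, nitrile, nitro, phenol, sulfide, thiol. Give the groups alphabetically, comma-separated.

C–N–C with sp³ carbons and no adjacent C=O → amine (secondary).
pendant –CHO: carbonyl C bonded to C and H → aldehyde.
pendant –COOH: carbonyl C bonded to C and –OH → carboxylic acid.
pendant –COOCH3: carbonyl C bonded to C and –OCH3 → ester.
C=C double bond → alkene.

aldehyde, alkene, amine, carboxylic acid, ester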